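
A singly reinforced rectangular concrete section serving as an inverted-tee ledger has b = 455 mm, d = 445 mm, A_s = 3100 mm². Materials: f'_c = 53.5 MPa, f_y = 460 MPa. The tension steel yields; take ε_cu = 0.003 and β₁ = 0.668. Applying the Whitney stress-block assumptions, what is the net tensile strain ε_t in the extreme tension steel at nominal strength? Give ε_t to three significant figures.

ε_t ≈ 0.00994

a = A_s f_y/(0.85 f'_c b) = 68.92 mm.
β₁ = 0.668, so c = a/β₁ = 68.92/0.668 = 103.17 mm.
From the linear strain diagram with ε_cu = 0.003: ε_t = 0.003 (d − c)/c = 0.003 × (445 − 103.17)/103.17 = 0.00994.
Since ε_t ≥ 0.005, the section is tension-controlled.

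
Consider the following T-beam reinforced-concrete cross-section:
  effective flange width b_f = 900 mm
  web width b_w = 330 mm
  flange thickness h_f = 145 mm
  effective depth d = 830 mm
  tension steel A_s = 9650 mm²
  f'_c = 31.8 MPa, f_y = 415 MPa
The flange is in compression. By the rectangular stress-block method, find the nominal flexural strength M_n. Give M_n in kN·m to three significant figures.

Tension: T = A_s f_y = 9650 × 415 = 4004750 N.
Try a within the flange: a = T/(0.85 f'_c b_f) = 4004750/(0.85 × 31.8 × 900) = 164.62 mm.
a = 164.62 > h_f = 145 mm: the block extends into the web. Split into flange-overhang and web parts.
C_f = 0.85 f'_c (b_f − b_w) h_f = 0.85 × 31.8 × (900 − 330) × 145 = 2234030 N.
Remaining web compression depth: a_w = (T − C_f)/(0.85 f'_c b_w) = (4004750 − 2234030)/(0.85 × 31.8 × 330) = 198.51 mm.
M_n = C_f(d − h_f/2) + (T − C_f)(d − a_w/2) = 2234030 × (830 − 72.5) + 1770720 × (830 − 99.255) = 1692.28 + 1293.94 = 2986.22 × 10⁶ N·mm.
M_n = 2986.22 kN·m.

M_n ≈ 2990 kN·m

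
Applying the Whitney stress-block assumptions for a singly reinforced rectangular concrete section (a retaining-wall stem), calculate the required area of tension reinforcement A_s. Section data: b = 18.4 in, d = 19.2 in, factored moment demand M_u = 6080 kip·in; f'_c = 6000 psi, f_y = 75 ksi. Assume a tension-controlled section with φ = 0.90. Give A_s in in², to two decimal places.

A_s ≈ 5.27 in²

M_n = M_u/φ = 6080/0.90 = 6755.56 kip·in.
From M_n = 0.85 f'_c a b (d − a/2):
a = d − √(d² − 2M_n/(0.85 f'_c b)) = 19.2 − √(19.2² − 2 × 6755.56/(0.85 × 6 × 18.4)) = 4.211 in.
A_s = 0.85 f'_c a b / f_y = 0.85 × 6 × 4.211 × 18.4 / 75 = 5.269 in².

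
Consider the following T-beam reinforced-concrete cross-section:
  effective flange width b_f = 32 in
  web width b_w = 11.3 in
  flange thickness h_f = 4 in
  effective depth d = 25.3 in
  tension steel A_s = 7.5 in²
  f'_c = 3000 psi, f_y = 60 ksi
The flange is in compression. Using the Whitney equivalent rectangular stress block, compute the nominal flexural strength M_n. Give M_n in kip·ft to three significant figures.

M_n ≈ 831 kip·ft

Tension: T = A_s f_y = 7.5 × 60 = 450 kips.
Try a within the flange: a = T/(0.85 f'_c b_f) = 450/(0.85 × 3 × 32) = 5.515 in.
a = 5.515 > h_f = 4 in: the block extends into the web. Split into flange-overhang and web parts.
C_f = 0.85 f'_c (b_f − b_w) h_f = 0.85 × 3 × (32 − 11.3) × 4 = 211.1 kips.
Remaining web compression depth: a_w = (T − C_f)/(0.85 f'_c b_w) = (450 − 211.1)/(0.85 × 3 × 11.3) = 8.291 in.
M_n = C_f(d − h_f/2) + (T − C_f)(d − a_w/2) = 211.1 × (25.3 − 2) + 238.9 × (25.3 − 4.1455) = 4918.6 + 5053.8 = 9972.4 kip·in.
M_n = 9972.4/12 = 831.03 kip·ft.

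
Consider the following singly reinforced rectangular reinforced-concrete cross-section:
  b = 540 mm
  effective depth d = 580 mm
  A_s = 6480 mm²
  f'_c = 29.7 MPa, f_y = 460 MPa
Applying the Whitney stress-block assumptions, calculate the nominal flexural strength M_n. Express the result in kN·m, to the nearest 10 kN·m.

M_n ≈ 1400 kN·m

T = A_s f_y = 6480 × 460 = 2980800 N = 2980.8 kN.
From C = T: a = T/(0.85 f'_c b) = 2980800/(0.85 × 29.7 × 540) = 218.66 mm.
M_n = T(d − a/2) = 2980.8 kN × (580 − 109.33) mm = 1402.97 kN·m.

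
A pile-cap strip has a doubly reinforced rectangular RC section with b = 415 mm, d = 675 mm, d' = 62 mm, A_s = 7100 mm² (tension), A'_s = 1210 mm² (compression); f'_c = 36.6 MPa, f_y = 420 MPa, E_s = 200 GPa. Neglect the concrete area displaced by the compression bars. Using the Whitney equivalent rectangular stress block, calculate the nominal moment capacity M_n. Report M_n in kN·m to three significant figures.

Assume both tension and compression steel yield.
Net tension couple steel: A_s − A'_s = 5890 mm².
a = (A_s − A'_s) f_y / (0.85 f'_c b) = 2473800/(0.85 × 36.6 × 415) = 191.61 mm.
c = a/β₁ = 191.61/0.789 = 242.85 mm; ε'_s = 0.003(c − d')/c = 0.0022 ≥ f_y/E_s = 0.0021, so compression steel does yield.
M_n = (A_s − A'_s) f_y (d − a/2) + A'_s f_y (d − d') = [2473800 × (675 − 95.805) + 508200 × (675 − 62)] × 10⁻⁶ = 1432.81 + 311.53 = 1744.34 kN·m.

M_n ≈ 1740 kN·m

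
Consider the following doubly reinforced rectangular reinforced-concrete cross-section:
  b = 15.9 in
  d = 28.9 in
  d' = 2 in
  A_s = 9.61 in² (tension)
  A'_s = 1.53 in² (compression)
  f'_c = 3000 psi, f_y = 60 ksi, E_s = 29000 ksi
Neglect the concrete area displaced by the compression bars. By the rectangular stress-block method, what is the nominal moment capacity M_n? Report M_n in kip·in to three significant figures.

Assume both steels yield.
a = (A_s − A'_s) f_y/(0.85 f'_c b) = (9.61 − 1.53) × 60/(0.85 × 3 × 15.9) = 11.957 in.
c = a/β₁ = 11.957/0.85 = 14.067 in; ε'_s = 0.003(c − d')/c = 0.0026 ≥ ε_y = 0.0021, so the compression steel yields.
M_n = (A_s − A'_s) f_y (d − a/2) + A'_s f_y (d − d') = 484.8 × (28.9 − 5.9785) + 91.8 × (28.9 − 2) = 11112.3 + 2469.4 = 13581.7 kip·in.

M_n ≈ 13600 kip·in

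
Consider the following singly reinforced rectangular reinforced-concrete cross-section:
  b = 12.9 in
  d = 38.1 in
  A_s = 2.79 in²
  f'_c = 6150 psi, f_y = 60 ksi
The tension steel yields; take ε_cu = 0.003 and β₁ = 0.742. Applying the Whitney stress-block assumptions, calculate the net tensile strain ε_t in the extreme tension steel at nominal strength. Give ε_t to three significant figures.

a = A_s f_y/(0.85 f'_c b) = 2.482 in.
β₁ = 0.742, so c = a/β₁ = 2.482/0.742 = 3.345 in.
From the linear strain diagram with ε_cu = 0.003: ε_t = 0.003 (d − c)/c = 0.003 × (38.1 − 3.345)/3.345 = 0.0312.
Since ε_t ≥ 0.005, the section is tension-controlled.

ε_t ≈ 0.0312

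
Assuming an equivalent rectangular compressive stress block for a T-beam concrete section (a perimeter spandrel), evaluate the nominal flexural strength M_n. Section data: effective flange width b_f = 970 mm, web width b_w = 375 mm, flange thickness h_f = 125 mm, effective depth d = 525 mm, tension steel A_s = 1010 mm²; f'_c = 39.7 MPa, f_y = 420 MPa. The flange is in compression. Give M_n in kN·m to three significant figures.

Tension: T = A_s f_y = 1010 × 420 = 424200 N.
Try a within the flange: a = T/(0.85 f'_c b_f) = 424200/(0.85 × 39.7 × 970) = 12.96 mm.
Since a = 12.96 ≤ h_f = 125 mm, the stress block lies entirely in the flange; analyse as a rectangular beam of width b_f.
M_n = T(d − a/2) = 424200 × (525 − 6.48) = 219.96 × 10⁶ N·mm.
M_n = 219.96 kN·m.

M_n ≈ 220 kN·m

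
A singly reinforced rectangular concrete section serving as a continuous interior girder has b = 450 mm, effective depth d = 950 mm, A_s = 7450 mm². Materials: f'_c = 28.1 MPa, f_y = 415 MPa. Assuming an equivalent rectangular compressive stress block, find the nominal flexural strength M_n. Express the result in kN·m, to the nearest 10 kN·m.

M_n ≈ 2490 kN·m

T = A_s f_y = 7450 × 415 = 3091750 N = 3091.75 kN.
From C = T: a = T/(0.85 f'_c b) = 3091750/(0.85 × 28.1 × 450) = 287.65 mm.
M_n = T(d − a/2) = 3091.75 kN × (950 − 143.825) mm = 2492.49 kN·m.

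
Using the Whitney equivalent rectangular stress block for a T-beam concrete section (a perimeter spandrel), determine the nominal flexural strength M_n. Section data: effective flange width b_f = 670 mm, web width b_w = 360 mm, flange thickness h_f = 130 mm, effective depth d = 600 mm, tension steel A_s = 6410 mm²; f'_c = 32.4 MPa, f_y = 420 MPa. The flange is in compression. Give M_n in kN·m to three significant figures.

M_n ≈ 1420 kN·m

Tension: T = A_s f_y = 6410 × 420 = 2692200 N.
Try a within the flange: a = T/(0.85 f'_c b_f) = 2692200/(0.85 × 32.4 × 670) = 145.90 mm.
a = 145.90 > h_f = 130 mm: the block extends into the web. Split into flange-overhang and web parts.
C_f = 0.85 f'_c (b_f − b_w) h_f = 0.85 × 32.4 × (670 − 360) × 130 = 1109862 N.
Remaining web compression depth: a_w = (T − C_f)/(0.85 f'_c b_w) = (2692200 − 1109862)/(0.85 × 32.4 × 360) = 159.60 mm.
M_n = C_f(d − h_f/2) + (T − C_f)(d − a_w/2) = 1109862 × (600 − 65) + 1582338 × (600 − 79.8) = 593.78 + 823.13 = 1416.91 × 10⁶ N·mm.
M_n = 1416.91 kN·m.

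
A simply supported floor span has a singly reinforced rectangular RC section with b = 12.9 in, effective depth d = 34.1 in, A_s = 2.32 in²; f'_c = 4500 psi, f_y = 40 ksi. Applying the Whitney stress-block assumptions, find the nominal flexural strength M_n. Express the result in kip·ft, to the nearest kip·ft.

M_n ≈ 256 kip·ft

T = A_s f_y = 2.32 × 40 = 92.8 kips.
a = T/(0.85 f'_c b) = 92.8/(0.85 × 4.5 × 12.9) = 1.881 in.
M_n = T(d − a/2) = 92.8 × (34.1 − 0.9405) = 3077.2 kip·in = 3077.2/12 = 256.43 kip·ft.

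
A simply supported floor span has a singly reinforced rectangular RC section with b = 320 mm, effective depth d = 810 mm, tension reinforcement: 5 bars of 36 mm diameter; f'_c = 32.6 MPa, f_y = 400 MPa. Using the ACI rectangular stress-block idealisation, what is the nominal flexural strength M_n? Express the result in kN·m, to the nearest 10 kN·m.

A_s = 5 × 1018 = 5090 mm².
T = A_s f_y = 5090 × 400 = 2036000 N = 2036 kN.
From C = T: a = T/(0.85 f'_c b) = 2036000/(0.85 × 32.6 × 320) = 229.61 mm.
M_n = T(d − a/2) = 2036 kN × (810 − 114.805) mm = 1415.42 kN·m.

M_n ≈ 1420 kN·m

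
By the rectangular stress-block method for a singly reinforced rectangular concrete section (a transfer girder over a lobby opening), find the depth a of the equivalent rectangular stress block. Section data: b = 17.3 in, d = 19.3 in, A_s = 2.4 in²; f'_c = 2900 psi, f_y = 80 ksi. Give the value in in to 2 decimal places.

T = A_s f_y = 2.4 × 80 = 192 kips.
a = T/(0.85 f'_c b) = 192/(0.85 × 2.9 × 17.3) = 4.50 in.

a ≈ 4.50 in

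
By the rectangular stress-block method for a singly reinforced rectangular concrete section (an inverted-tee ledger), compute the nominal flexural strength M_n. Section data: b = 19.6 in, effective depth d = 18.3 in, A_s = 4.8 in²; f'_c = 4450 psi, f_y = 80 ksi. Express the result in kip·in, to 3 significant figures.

T = A_s f_y = 4.8 × 80 = 384 kips.
a = T/(0.85 f'_c b) = 384/(0.85 × 4.45 × 19.6) = 5.180 in.
M_n = T(d − a/2) = 384 × (18.3 − 2.59) = 6032.6 kip·in.

M_n ≈ 6030 kip·in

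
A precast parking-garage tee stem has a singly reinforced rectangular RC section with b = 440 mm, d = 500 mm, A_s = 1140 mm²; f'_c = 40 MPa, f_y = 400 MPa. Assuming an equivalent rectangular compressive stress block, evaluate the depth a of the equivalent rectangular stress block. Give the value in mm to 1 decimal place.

T = A_s f_y = 1140 × 400 = 456000 N = 456 kN.
Setting C = 0.85 f'_c a b equal to T: a = 456000/(0.85 × 40 × 440) = 30.5 mm.

a ≈ 30.5 mm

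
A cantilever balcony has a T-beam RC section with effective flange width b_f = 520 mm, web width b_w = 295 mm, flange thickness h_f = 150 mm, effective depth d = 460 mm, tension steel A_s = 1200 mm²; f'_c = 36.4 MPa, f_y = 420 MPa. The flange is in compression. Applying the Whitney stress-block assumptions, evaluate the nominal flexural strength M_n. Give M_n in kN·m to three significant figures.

M_n ≈ 224 kN·m

Tension: T = A_s f_y = 1200 × 420 = 504000 N.
Try a within the flange: a = T/(0.85 f'_c b_f) = 504000/(0.85 × 36.4 × 520) = 31.33 mm.
Since a = 31.33 ≤ h_f = 150 mm, the stress block lies entirely in the flange; analyse as a rectangular beam of width b_f.
M_n = T(d − a/2) = 504000 × (460 − 15.665) = 223.94 × 10⁶ N·mm.
M_n = 223.94 kN·m.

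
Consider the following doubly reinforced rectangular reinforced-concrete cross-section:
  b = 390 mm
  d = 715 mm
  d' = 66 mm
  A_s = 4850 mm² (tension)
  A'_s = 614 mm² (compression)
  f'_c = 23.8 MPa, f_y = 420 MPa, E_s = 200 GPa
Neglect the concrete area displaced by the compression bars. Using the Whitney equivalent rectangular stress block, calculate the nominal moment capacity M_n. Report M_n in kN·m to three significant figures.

M_n ≈ 1240 kN·m

Assume both tension and compression steel yield.
Net tension couple steel: A_s − A'_s = 4236 mm².
a = (A_s − A'_s) f_y / (0.85 f'_c b) = 1779120/(0.85 × 23.8 × 390) = 225.50 mm.
c = a/β₁ = 225.50/0.85 = 265.29 mm; ε'_s = 0.003(c − d')/c = 0.0023 ≥ f_y/E_s = 0.0021, so compression steel does yield.
M_n = (A_s − A'_s) f_y (d − a/2) + A'_s f_y (d − d') = [1779120 × (715 − 112.75) + 257880 × (715 − 66)] × 10⁻⁶ = 1071.48 + 167.36 = 1238.84 kN·m.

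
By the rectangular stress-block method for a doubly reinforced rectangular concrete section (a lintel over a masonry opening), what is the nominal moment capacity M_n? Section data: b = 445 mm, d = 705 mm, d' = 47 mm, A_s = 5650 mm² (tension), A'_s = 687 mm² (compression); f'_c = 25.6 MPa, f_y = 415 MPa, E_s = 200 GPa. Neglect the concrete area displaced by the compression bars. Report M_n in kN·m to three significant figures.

M_n ≈ 1420 kN·m

Assume both tension and compression steel yield.
Net tension couple steel: A_s − A'_s = 4963 mm².
a = (A_s − A'_s) f_y / (0.85 f'_c b) = 2059645/(0.85 × 25.6 × 445) = 212.70 mm.
c = a/β₁ = 212.70/0.85 = 250.24 mm; ε'_s = 0.003(c − d')/c = 0.0024 ≥ f_y/E_s = 0.0021, so compression steel does yield.
M_n = (A_s − A'_s) f_y (d − a/2) + A'_s f_y (d − d') = [2059645 × (705 − 106.35) + 285105 × (705 − 47)] × 10⁻⁶ = 1233.01 + 187.60 = 1420.61 kN·m.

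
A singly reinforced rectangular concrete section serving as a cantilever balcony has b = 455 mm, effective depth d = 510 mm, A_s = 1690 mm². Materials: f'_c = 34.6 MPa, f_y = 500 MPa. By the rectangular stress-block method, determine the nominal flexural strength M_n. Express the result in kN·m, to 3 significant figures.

M_n ≈ 404 kN·m

T = A_s f_y = 1690 × 500 = 845000 N = 845 kN.
From C = T: a = T/(0.85 f'_c b) = 845000/(0.85 × 34.6 × 455) = 63.15 mm.
M_n = T(d − a/2) = 845 kN × (510 − 31.575) mm = 404.27 kN·m.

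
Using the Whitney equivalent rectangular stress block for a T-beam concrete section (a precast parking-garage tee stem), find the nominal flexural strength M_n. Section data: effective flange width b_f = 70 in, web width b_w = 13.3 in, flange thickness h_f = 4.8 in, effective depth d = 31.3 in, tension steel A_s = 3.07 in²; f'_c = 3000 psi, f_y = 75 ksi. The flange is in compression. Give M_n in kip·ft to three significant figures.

Tension: T = A_s f_y = 3.07 × 75 = 230.25 kips.
Try a within the flange: a = T/(0.85 f'_c b_f) = 230.25/(0.85 × 3 × 70) = 1.290 in.
Since a = 1.290 ≤ h_f = 4.8 in, the stress block lies entirely in the flange; analyse as a rectangular beam of width b_f.
M_n = T(d − a/2) = 230.25 × (31.3 − 0.645) = 7058.3 kip·in.
M_n = 7058.3/12 = 588.19 kip·ft.

M_n ≈ 588 kip·ft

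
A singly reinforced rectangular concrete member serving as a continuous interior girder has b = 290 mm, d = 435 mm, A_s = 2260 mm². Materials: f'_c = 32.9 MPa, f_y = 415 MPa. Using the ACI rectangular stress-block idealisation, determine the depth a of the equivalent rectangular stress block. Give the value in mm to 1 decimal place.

T = A_s f_y = 2260 × 415 = 937900 N = 937.9 kN.
Setting C = 0.85 f'_c a b equal to T: a = 937900/(0.85 × 32.9 × 290) = 115.6 mm.

a ≈ 115.6 mm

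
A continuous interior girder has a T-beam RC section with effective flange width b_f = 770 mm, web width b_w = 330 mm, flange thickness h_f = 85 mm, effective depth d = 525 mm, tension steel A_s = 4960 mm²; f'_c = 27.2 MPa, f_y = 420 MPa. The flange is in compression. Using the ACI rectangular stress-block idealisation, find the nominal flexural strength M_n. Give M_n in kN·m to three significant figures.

Tension: T = A_s f_y = 4960 × 420 = 2083200 N.
Try a within the flange: a = T/(0.85 f'_c b_f) = 2083200/(0.85 × 27.2 × 770) = 117.02 mm.
a = 117.02 > h_f = 85 mm: the block extends into the web. Split into flange-overhang and web parts.
C_f = 0.85 f'_c (b_f − b_w) h_f = 0.85 × 27.2 × (770 − 330) × 85 = 864688 N.
Remaining web compression depth: a_w = (T − C_f)/(0.85 f'_c b_w) = (2083200 − 864688)/(0.85 × 27.2 × 330) = 159.71 mm.
M_n = C_f(d − h_f/2) + (T − C_f)(d − a_w/2) = 864688 × (525 − 42.5) + 1218512 × (525 − 79.855) = 417.21 + 542.41 = 959.62 × 10⁶ N·mm.
M_n = 959.62 kN·m.

M_n ≈ 960 kN·m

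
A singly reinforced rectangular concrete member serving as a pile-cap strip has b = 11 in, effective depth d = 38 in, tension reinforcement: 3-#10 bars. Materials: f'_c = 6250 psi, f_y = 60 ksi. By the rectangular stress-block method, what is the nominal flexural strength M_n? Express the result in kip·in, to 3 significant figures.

M_n ≈ 8240 kip·in

A_s = 3 × 1.27 = 3.81 in².
T = A_s f_y = 3.81 × 60 = 228.6 kips.
a = T/(0.85 f'_c b) = 228.6/(0.85 × 6.25 × 11) = 3.912 in.
M_n = T(d − a/2) = 228.6 × (38 − 1.956) = 8239.7 kip·in.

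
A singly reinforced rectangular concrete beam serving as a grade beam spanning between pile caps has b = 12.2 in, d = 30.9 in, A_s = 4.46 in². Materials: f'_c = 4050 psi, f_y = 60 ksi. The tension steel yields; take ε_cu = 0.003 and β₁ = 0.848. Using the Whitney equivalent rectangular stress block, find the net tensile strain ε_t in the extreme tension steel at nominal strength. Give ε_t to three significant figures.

ε_t ≈ 0.00934

a = A_s f_y/(0.85 f'_c b) = 6.372 in.
β₁ = 0.848, so c = a/β₁ = 6.372/0.848 = 7.514 in.
From the linear strain diagram with ε_cu = 0.003: ε_t = 0.003 (d − c)/c = 0.003 × (30.9 − 7.514)/7.514 = 0.00934.
Since ε_t ≥ 0.005, the section is tension-controlled.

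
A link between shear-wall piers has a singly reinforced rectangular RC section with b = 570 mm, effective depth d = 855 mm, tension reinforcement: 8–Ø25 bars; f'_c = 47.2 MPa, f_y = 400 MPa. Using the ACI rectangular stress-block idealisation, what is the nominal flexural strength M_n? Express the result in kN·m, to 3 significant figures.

M_n ≈ 1290 kN·m

A_s = 8 × 491 = 3928 mm².
T = A_s f_y = 3928 × 400 = 1571200 N = 1571.2 kN.
From C = T: a = T/(0.85 f'_c b) = 1571200/(0.85 × 47.2 × 570) = 68.71 mm.
M_n = T(d − a/2) = 1571.2 kN × (855 − 34.355) mm = 1289.40 kN·m.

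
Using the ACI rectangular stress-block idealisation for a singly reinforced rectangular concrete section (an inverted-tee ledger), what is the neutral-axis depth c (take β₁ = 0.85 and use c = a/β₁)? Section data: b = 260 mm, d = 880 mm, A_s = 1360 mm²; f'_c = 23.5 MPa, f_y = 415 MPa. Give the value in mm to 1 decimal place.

c ≈ 127.9 mm

T = A_s f_y = 1360 × 415 = 564400 N = 564.4 kN.
Setting C = 0.85 f'_c a b equal to T: a = 564400/(0.85 × 23.5 × 260) = 108.674 mm.
With β₁ = 0.85, c = a/β₁ = 108.674/0.85 = 127.9 mm.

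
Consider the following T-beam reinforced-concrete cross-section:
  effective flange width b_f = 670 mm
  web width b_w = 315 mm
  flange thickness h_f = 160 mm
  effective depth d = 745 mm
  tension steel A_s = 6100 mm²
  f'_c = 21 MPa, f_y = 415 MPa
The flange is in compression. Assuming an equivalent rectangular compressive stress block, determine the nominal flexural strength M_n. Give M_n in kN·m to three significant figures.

M_n ≈ 1600 kN·m

Tension: T = A_s f_y = 6100 × 415 = 2531500 N.
Try a within the flange: a = T/(0.85 f'_c b_f) = 2531500/(0.85 × 21 × 670) = 211.67 mm.
a = 211.67 > h_f = 160 mm: the block extends into the web. Split into flange-overhang and web parts.
C_f = 0.85 f'_c (b_f − b_w) h_f = 0.85 × 21 × (670 − 315) × 160 = 1013880 N.
Remaining web compression depth: a_w = (T − C_f)/(0.85 f'_c b_w) = (2531500 − 1013880)/(0.85 × 21 × 315) = 269.91 mm.
M_n = C_f(d − h_f/2) + (T − C_f)(d − a_w/2) = 1013880 × (745 − 80) + 1517620 × (745 − 134.955) = 674.23 + 925.82 = 1600.05 × 10⁶ N·mm.
M_n = 1600.05 kN·m.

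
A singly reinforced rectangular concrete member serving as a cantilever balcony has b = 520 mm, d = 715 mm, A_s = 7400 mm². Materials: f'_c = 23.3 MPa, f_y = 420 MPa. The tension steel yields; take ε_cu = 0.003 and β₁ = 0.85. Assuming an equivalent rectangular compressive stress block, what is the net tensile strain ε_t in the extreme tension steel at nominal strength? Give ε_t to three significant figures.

ε_t ≈ 0.00304

a = A_s f_y/(0.85 f'_c b) = 301.79 mm.
β₁ = 0.85, so c = a/β₁ = 301.79/0.85 = 355.05 mm.
From the linear strain diagram with ε_cu = 0.003: ε_t = 0.003 (d − c)/c = 0.003 × (715 − 355.05)/355.05 = 0.00304.
ε_t < 0.004 — the section is over-reinforced for flexure under ACI limits.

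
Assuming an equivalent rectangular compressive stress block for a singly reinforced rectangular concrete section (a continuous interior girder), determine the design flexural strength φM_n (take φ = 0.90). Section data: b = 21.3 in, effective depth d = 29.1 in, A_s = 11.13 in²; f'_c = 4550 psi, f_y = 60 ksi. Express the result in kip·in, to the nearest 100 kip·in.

T = A_s f_y = 11.13 × 60 = 667.8 kips.
a = T/(0.85 f'_c b) = 667.8/(0.85 × 4.55 × 21.3) = 8.107 in.
M_n = T(d − a/2) = 667.8 × (29.1 − 4.0535) = 16726.1 kip·in.
φM_n = 0.90 × 16726.1 = 15053.5 kip·in.

φM_n ≈ 15100 kip·in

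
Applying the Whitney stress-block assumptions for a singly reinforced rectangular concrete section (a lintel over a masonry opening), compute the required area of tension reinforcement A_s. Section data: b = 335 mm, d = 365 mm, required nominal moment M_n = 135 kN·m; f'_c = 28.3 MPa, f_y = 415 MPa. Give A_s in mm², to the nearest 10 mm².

With M_n = 0.85 f'_c a b (d − a/2), solve the quadratic for a:
a = d − √(d² − 2M_n/(0.85 f'_c b)) = 365 − √(365² − 2 × 135×10⁶/(0.85 × 28.3 × 335)) = 49.22 mm.
A_s = 0.85 f'_c a b / f_y = 0.85 × 28.3 × 49.22 × 335 / 415 = 955.7 mm².

A_s ≈ 960 mm²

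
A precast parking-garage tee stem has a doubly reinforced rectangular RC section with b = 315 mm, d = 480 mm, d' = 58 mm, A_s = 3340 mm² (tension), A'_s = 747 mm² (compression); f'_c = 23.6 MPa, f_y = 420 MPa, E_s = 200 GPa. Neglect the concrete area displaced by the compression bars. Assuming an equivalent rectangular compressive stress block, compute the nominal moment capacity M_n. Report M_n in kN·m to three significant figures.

M_n ≈ 561 kN·m

Assume both tension and compression steel yield.
Net tension couple steel: A_s − A'_s = 2593 mm².
a = (A_s − A'_s) f_y / (0.85 f'_c b) = 1089060/(0.85 × 23.6 × 315) = 172.35 mm.
c = a/β₁ = 172.35/0.85 = 202.76 mm; ε'_s = 0.003(c − d')/c = 0.0021 ≥ f_y/E_s = 0.0021, so compression steel does yield.
M_n = (A_s − A'_s) f_y (d − a/2) + A'_s f_y (d − d') = [1089060 × (480 − 86.175) + 313740 × (480 − 58)] × 10⁻⁶ = 428.90 + 132.40 = 561.30 kN·m.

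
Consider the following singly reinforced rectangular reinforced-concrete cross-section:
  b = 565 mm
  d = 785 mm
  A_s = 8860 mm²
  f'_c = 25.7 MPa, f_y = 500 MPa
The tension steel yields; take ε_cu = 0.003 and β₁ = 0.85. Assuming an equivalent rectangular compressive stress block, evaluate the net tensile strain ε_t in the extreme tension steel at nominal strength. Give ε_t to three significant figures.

a = A_s f_y/(0.85 f'_c b) = 358.92 mm.
β₁ = 0.85, so c = a/β₁ = 358.92/0.85 = 422.26 mm.
From the linear strain diagram with ε_cu = 0.003: ε_t = 0.003 (d − c)/c = 0.003 × (785 − 422.26)/422.26 = 0.00258.
ε_t < 0.004 — the section is over-reinforced for flexure under ACI limits.

ε_t ≈ 0.00258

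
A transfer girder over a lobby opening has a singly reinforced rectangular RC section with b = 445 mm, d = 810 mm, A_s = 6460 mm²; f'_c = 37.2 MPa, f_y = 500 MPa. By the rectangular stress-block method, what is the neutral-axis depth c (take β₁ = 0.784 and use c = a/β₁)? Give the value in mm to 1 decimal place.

c ≈ 292.8 mm

T = A_s f_y = 6460 × 500 = 3230000 N = 3230 kN.
Setting C = 0.85 f'_c a b equal to T: a = 3230000/(0.85 × 37.2 × 445) = 229.552 mm.
With β₁ = 0.784, c = a/β₁ = 229.552/0.784 = 292.8 mm.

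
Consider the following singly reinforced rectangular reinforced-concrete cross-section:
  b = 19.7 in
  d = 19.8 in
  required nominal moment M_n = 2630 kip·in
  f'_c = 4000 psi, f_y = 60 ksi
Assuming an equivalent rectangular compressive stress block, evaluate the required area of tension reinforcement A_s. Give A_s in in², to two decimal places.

A_s ≈ 2.34 in²

From M_n = 0.85 f'_c a b (d − a/2):
a = d − √(d² − 2M_n/(0.85 f'_c b)) = 19.8 − √(19.8² − 2 × 2630/(0.85 × 4 × 19.7)) = 2.094 in.
A_s = 0.85 f'_c a b / f_y = 0.85 × 4 × 2.094 × 19.7 / 60 = 2.338 in².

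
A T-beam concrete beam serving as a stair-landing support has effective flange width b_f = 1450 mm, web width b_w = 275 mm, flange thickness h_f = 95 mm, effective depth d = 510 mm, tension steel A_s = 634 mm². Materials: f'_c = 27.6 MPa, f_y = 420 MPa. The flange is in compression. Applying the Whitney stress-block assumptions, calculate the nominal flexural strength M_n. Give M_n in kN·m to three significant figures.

Tension: T = A_s f_y = 634 × 420 = 266280 N.
Try a within the flange: a = T/(0.85 f'_c b_f) = 266280/(0.85 × 27.6 × 1450) = 7.83 mm.
Since a = 7.83 ≤ h_f = 95 mm, the stress block lies entirely in the flange; analyse as a rectangular beam of width b_f.
M_n = T(d − a/2) = 266280 × (510 − 3.915) = 134.76 × 10⁶ N·mm.
M_n = 134.76 kN·m.

M_n ≈ 135 kN·m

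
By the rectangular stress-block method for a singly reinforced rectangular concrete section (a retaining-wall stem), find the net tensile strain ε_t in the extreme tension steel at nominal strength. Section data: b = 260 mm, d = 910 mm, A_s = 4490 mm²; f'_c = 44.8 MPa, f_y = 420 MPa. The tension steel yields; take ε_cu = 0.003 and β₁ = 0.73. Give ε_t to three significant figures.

ε_t ≈ 0.00746

a = A_s f_y/(0.85 f'_c b) = 190.47 mm.
β₁ = 0.73, so c = a/β₁ = 190.47/0.73 = 260.92 mm.
From the linear strain diagram with ε_cu = 0.003: ε_t = 0.003 (d − c)/c = 0.003 × (910 − 260.92)/260.92 = 0.00746.
Since ε_t ≥ 0.005, the section is tension-controlled.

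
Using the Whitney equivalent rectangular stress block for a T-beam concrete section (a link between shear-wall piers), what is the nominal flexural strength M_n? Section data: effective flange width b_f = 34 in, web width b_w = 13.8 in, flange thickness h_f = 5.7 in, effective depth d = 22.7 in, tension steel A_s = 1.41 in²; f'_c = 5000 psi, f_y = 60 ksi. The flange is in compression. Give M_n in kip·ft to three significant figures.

Tension: T = A_s f_y = 1.41 × 60 = 84.6 kips.
Try a within the flange: a = T/(0.85 f'_c b_f) = 84.6/(0.85 × 5 × 34) = 0.585 in.
Since a = 0.585 ≤ h_f = 5.7 in, the stress block lies entirely in the flange; analyse as a rectangular beam of width b_f.
M_n = T(d − a/2) = 84.6 × (22.7 − 0.2925) = 1895.7 kip·in.
M_n = 1895.7/12 = 157.98 kip·ft.

M_n ≈ 158 kip·ft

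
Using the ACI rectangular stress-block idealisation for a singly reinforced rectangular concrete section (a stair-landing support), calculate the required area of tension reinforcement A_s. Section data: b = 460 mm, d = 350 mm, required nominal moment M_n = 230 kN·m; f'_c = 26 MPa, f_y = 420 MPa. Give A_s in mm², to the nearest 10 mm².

A_s ≈ 1740 mm²

With M_n = 0.85 f'_c a b (d − a/2), solve the quadratic for a:
a = d − √(d² − 2M_n/(0.85 f'_c b)) = 350 − √(350² − 2 × 230×10⁶/(0.85 × 26 × 460)) = 72.06 mm.
A_s = 0.85 f'_c a b / f_y = 0.85 × 26 × 72.06 × 460 / 420 = 1744.2 mm².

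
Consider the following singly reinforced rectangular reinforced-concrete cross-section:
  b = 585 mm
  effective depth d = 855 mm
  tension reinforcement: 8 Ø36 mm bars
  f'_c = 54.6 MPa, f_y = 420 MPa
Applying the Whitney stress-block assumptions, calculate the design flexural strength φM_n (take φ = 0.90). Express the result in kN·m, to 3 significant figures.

φM_n ≈ 2440 kN·m

A_s = 8 × 1018 = 8144 mm².
T = A_s f_y = 8144 × 420 = 3420480 N = 3420.48 kN.
From C = T: a = T/(0.85 f'_c b) = 3420480/(0.85 × 54.6 × 585) = 125.99 mm.
M_n = T(d − a/2) = 3420.48 kN × (855 − 62.995) mm = 2709.04 kN·m.
φM_n = 0.90 × 2709.04 = 2438.14 kN·m.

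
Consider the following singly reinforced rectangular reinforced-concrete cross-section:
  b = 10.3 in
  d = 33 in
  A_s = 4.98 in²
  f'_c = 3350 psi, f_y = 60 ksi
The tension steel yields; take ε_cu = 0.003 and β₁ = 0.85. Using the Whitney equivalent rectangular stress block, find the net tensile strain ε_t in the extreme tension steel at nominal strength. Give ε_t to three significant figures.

a = A_s f_y/(0.85 f'_c b) = 10.188 in.
β₁ = 0.85, so c = a/β₁ = 10.188/0.85 = 11.986 in.
From the linear strain diagram with ε_cu = 0.003: ε_t = 0.003 (d − c)/c = 0.003 × (33 − 11.986)/11.986 = 0.00526.
Since ε_t ≥ 0.005, the section is tension-controlled.

ε_t ≈ 0.00526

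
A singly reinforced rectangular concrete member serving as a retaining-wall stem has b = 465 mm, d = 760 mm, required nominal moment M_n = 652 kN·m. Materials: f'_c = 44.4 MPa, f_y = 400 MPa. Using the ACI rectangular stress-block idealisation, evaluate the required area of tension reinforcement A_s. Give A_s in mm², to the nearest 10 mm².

A_s ≈ 2220 mm²

With M_n = 0.85 f'_c a b (d − a/2), solve the quadratic for a:
a = d − √(d² − 2M_n/(0.85 f'_c b)) = 760 − √(760² − 2 × 652×10⁶/(0.85 × 44.4 × 465)) = 50.57 mm.
A_s = 0.85 f'_c a b / f_y = 0.85 × 44.4 × 50.57 × 465 / 400 = 2218.6 mm².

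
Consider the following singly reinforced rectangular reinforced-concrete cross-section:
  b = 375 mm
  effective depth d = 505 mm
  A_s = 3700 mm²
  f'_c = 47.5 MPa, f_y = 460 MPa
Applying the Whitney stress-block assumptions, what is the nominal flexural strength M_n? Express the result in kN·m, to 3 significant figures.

M_n ≈ 764 kN·m

T = A_s f_y = 3700 × 460 = 1702000 N = 1702 kN.
From C = T: a = T/(0.85 f'_c b) = 1702000/(0.85 × 47.5 × 375) = 112.41 mm.
M_n = T(d − a/2) = 1702 kN × (505 − 56.205) mm = 763.85 kN·m.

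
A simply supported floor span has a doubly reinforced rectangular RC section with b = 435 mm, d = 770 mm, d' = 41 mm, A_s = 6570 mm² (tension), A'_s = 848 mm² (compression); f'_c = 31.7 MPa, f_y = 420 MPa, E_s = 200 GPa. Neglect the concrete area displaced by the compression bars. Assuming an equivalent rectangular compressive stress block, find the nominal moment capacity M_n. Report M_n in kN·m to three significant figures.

M_n ≈ 1860 kN·m

Assume both tension and compression steel yield.
Net tension couple steel: A_s − A'_s = 5722 mm².
a = (A_s − A'_s) f_y / (0.85 f'_c b) = 2403240/(0.85 × 31.7 × 435) = 205.04 mm.
c = a/β₁ = 205.04/0.824 = 248.83 mm; ε'_s = 0.003(c − d')/c = 0.0025 ≥ f_y/E_s = 0.0021, so compression steel does yield.
M_n = (A_s − A'_s) f_y (d − a/2) + A'_s f_y (d − d') = [2403240 × (770 − 102.52) + 356160 × (770 − 41)] × 10⁻⁶ = 1604.11 + 259.64 = 1863.75 kN·m.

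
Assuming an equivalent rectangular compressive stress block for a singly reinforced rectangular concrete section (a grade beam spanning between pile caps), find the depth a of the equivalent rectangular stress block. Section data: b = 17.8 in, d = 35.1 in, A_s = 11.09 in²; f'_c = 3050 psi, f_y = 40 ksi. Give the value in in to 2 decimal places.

a ≈ 9.61 in

T = A_s f_y = 11.09 × 40 = 443.6 kips.
a = T/(0.85 f'_c b) = 443.6/(0.85 × 3.05 × 17.8) = 9.61 in.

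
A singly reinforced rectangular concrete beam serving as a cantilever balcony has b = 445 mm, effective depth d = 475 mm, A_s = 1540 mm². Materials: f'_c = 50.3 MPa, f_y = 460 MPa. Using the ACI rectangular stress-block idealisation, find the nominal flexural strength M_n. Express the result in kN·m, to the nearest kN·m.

M_n ≈ 323 kN·m

T = A_s f_y = 1540 × 460 = 708400 N = 708.4 kN.
From C = T: a = T/(0.85 f'_c b) = 708400/(0.85 × 50.3 × 445) = 37.23 mm.
M_n = T(d − a/2) = 708.4 kN × (475 − 18.615) mm = 323.30 kN·m.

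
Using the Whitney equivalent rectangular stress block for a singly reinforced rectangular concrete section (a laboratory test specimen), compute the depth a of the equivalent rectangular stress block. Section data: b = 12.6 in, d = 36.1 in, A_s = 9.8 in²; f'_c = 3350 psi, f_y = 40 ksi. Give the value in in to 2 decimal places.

a ≈ 10.93 in

T = A_s f_y = 9.8 × 40 = 392 kips.
a = T/(0.85 f'_c b) = 392/(0.85 × 3.35 × 12.6) = 10.93 in.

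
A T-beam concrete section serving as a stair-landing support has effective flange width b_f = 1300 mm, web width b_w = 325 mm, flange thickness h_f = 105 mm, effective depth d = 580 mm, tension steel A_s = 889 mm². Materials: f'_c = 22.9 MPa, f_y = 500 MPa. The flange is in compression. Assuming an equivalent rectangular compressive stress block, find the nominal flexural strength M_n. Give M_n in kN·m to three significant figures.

M_n ≈ 254 kN·m

Tension: T = A_s f_y = 889 × 500 = 444500 N.
Try a within the flange: a = T/(0.85 f'_c b_f) = 444500/(0.85 × 22.9 × 1300) = 17.57 mm.
Since a = 17.57 ≤ h_f = 105 mm, the stress block lies entirely in the flange; analyse as a rectangular beam of width b_f.
M_n = T(d − a/2) = 444500 × (580 − 8.785) = 253.91 × 10⁶ N·mm.
M_n = 253.91 kN·m.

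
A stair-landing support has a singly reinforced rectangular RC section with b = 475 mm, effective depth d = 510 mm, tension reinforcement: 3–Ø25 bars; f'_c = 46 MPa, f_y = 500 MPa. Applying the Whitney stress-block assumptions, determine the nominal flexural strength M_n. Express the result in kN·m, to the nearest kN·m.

M_n ≈ 361 kN·m

A_s = 3 × 491 = 1473 mm².
T = A_s f_y = 1473 × 500 = 736500 N = 736.5 kN.
From C = T: a = T/(0.85 f'_c b) = 736500/(0.85 × 46 × 475) = 39.66 mm.
M_n = T(d − a/2) = 736.5 kN × (510 − 19.83) mm = 361.01 kN·m.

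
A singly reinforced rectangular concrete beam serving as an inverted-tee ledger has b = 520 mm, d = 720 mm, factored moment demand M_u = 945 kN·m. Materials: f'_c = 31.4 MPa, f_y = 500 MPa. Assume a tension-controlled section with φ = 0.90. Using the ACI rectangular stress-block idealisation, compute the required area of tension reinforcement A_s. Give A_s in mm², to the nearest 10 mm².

A_s ≈ 3170 mm²

M_n = M_u/φ = 945/0.90 = 1050 kN·m.
With M_n = 0.85 f'_c a b (d − a/2), solve the quadratic for a:
a = d − √(d² − 2M_n/(0.85 f'_c b)) = 720 − √(720² − 2 × 1050×10⁶/(0.85 × 31.4 × 520)) = 114.12 mm.
A_s = 0.85 f'_c a b / f_y = 0.85 × 31.4 × 114.12 × 520 / 500 = 3167.7 mm².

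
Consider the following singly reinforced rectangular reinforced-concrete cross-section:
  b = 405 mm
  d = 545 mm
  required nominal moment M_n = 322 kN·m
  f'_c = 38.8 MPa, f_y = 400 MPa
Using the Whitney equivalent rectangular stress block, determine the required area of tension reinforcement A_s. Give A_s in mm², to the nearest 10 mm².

With M_n = 0.85 f'_c a b (d − a/2), solve the quadratic for a:
a = d − √(d² − 2M_n/(0.85 f'_c b)) = 545 − √(545² − 2 × 322×10⁶/(0.85 × 38.8 × 405)) = 46.19 mm.
A_s = 0.85 f'_c a b / f_y = 0.85 × 38.8 × 46.19 × 405 / 400 = 1542.4 mm².

A_s ≈ 1540 mm²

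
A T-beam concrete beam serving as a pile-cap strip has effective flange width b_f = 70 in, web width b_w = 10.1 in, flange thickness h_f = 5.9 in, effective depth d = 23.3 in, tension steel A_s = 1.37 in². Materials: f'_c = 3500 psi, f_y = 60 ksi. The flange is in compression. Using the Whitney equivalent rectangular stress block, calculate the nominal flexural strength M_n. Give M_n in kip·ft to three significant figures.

M_n ≈ 158 kip·ft

Tension: T = A_s f_y = 1.37 × 60 = 82.2 kips.
Try a within the flange: a = T/(0.85 f'_c b_f) = 82.2/(0.85 × 3.5 × 70) = 0.395 in.
Since a = 0.395 ≤ h_f = 5.9 in, the stress block lies entirely in the flange; analyse as a rectangular beam of width b_f.
M_n = T(d − a/2) = 82.2 × (23.3 − 0.1975) = 1899.0 kip·in.
M_n = 1899.0/12 = 158.25 kip·ft.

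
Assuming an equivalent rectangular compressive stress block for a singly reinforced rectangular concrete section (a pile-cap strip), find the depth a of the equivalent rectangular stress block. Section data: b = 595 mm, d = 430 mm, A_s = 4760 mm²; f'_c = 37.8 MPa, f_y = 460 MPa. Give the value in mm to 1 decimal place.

T = A_s f_y = 4760 × 460 = 2189600 N = 2189.6 kN.
Setting C = 0.85 f'_c a b equal to T: a = 2189600/(0.85 × 37.8 × 595) = 114.5 mm.

a ≈ 114.5 mm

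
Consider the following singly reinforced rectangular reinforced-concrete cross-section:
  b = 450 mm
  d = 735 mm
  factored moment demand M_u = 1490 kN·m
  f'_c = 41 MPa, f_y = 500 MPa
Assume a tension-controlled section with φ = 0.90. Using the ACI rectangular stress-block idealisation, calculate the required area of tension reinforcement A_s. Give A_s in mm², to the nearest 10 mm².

M_n = M_u/φ = 1490/0.90 = 1655.56 kN·m.
With M_n = 0.85 f'_c a b (d − a/2), solve the quadratic for a:
a = d − √(d² − 2M_n/(0.85 f'_c b)) = 735 − √(735² − 2 × 1655.56×10⁶/(0.85 × 41 × 450)) = 161.34 mm.
A_s = 0.85 f'_c a b / f_y = 0.85 × 41 × 161.34 × 450 / 500 = 5060.4 mm².

A_s ≈ 5060 mm²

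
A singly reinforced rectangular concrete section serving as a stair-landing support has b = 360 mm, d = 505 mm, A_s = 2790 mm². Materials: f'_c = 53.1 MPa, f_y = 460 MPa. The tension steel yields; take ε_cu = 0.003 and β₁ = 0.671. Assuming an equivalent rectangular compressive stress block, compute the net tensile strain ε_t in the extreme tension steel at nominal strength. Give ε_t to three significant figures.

ε_t ≈ 0.00987

a = A_s f_y/(0.85 f'_c b) = 78.99 mm.
β₁ = 0.671, so c = a/β₁ = 78.99/0.671 = 117.72 mm.
From the linear strain diagram with ε_cu = 0.003: ε_t = 0.003 (d − c)/c = 0.003 × (505 − 117.72)/117.72 = 0.00987.
Since ε_t ≥ 0.005, the section is tension-controlled.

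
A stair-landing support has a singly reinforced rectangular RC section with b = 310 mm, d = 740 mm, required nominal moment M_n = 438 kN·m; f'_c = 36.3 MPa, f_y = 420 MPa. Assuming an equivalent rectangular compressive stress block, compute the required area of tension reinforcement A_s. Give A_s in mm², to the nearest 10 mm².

With M_n = 0.85 f'_c a b (d − a/2), solve the quadratic for a:
a = d − √(d² − 2M_n/(0.85 f'_c b)) = 740 − √(740² − 2 × 438×10⁶/(0.85 × 36.3 × 310)) = 64.71 mm.
A_s = 0.85 f'_c a b / f_y = 0.85 × 36.3 × 64.71 × 310 / 420 = 1473.7 mm².

A_s ≈ 1470 mm²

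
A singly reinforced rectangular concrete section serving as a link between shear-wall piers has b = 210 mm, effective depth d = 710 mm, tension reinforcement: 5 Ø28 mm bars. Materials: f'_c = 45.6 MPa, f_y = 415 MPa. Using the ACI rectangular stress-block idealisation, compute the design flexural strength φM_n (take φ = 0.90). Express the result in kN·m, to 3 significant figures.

A_s = 5 × 616 = 3080 mm².
T = A_s f_y = 3080 × 415 = 1278200 N = 1278.2 kN.
From C = T: a = T/(0.85 f'_c b) = 1278200/(0.85 × 45.6 × 210) = 157.03 mm.
M_n = T(d − a/2) = 1278.2 kN × (710 − 78.515) mm = 807.16 kN·m.
φM_n = 0.90 × 807.16 = 726.44 kN·m.

φM_n ≈ 726 kN·m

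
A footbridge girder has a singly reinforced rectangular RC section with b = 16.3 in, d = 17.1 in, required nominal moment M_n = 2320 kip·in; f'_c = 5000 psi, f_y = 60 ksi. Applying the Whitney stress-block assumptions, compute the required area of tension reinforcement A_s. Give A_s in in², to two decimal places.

From M_n = 0.85 f'_c a b (d − a/2):
a = d − √(d² − 2M_n/(0.85 f'_c b)) = 17.1 − √(17.1² − 2 × 2320/(0.85 × 5 × 16.3)) = 2.086 in.
A_s = 0.85 f'_c a b / f_y = 0.85 × 5 × 2.086 × 16.3 / 60 = 2.408 in².

A_s ≈ 2.41 in²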